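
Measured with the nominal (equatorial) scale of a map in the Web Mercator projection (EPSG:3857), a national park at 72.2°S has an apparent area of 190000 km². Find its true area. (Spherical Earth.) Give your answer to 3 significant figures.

The Mercator projection is conformal; its linear scale factor is the same in every direction and equals sec φ = 1/cos φ.
Areal scale = k² = sec²φ = 1/cos²(72.2°) = 1/0.3057² = 10.70.
True area = apparent / (areal scale) = 190000 / 10.70 ≈ 17800 km².

17800 km²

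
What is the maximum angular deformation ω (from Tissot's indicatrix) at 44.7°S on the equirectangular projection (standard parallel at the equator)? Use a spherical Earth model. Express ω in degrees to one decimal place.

19.5°

Plate carrée maps x = Rλ, y = Rφ. The meridian scale is h = 1 and the parallel scale is k = 1/cos φ = sec φ.
At 44.7°: h = 1.000, k = 1.407; principal scales a = 1.407, b = 1.000.
sin(ω/2) = (a − b)/(a + b) = 0.4069/2.407 = 0.1690, so ω = 2 arcsin(0.1690) ≈ 19.5°.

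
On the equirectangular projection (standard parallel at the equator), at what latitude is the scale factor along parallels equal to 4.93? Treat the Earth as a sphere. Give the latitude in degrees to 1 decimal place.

78.3°

Plate carrée: h = 1, k = sec φ along parallels.
sec φ = 4.93  ⇒  cos φ = 0.2028  ⇒  φ ≈ 78.3°.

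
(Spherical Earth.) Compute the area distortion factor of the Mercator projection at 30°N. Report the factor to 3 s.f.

Mercator is conformal, so the point scale is isotropic: h = k = sec φ = 1/cos φ.
Areal scale = k² = sec²φ = 1/cos²(30°) = 1/0.8660² = 1.333.

1.33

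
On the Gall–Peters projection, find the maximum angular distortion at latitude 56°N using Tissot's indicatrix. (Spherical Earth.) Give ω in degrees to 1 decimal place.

Gall–Peters is a cylindrical equal-area projection with standard parallels at ±45°. Cylindrical equal-area (φ₀ = 45°): h = cos φ / cos 45° along meridians, k = cos 45° / cos φ along parallels; h·k = 1.
At 56°: h = 0.7908, k = 1.265; principal scales a = 1.265, b = 0.7908.
sin(ω/2) = (a − b)/(a + b) = 0.4737/2.055 = 0.2305, so ω = 2 arcsin(0.2305) ≈ 26.6°.

26.6°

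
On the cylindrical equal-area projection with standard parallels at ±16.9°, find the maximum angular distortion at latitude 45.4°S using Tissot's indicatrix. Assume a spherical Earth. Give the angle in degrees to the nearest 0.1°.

34.9°

Cylindrical equal-area (φ₀ = 16.9°): h = cos φ / cos 16.9° along meridians, k = cos 16.9° / cos φ along parallels; h·k = 1.
At 45.4°: h = 0.7338, k = 1.363; principal scales a = 1.363, b = 0.7338.
sin(ω/2) = (a − b)/(a + b) = 0.6288/2.097 = 0.2999, so ω = 2 arcsin(0.2999) ≈ 34.9°.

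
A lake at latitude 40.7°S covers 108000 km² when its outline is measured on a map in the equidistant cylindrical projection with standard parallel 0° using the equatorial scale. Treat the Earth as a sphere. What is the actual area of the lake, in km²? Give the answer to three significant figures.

In the plate carrée (x = Rλ, y = Rφ), meridians are true-scale (h = 1) and parallels are stretched by k = sec φ.
Areal scale = h·k = 1 × sec φ; at 40.7°, h = 1.000, k = 1.319, so h·k = 1.319.
True area = apparent / (areal scale) = 108000 / 1.319 ≈ 81900 km².

81900 km²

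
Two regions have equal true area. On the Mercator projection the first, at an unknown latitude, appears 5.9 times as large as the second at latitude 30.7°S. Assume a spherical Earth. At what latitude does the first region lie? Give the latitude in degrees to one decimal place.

Mercator areal scale is sec²φ, so apparent-area ratio = sec²φ₁ / sec²φ₂ = cos²φ₂ / cos²φ₁.
cos²φ₂ / cos²φ₁ = 5.9  ⇒  cos φ₁ = cos 30.7° / √5.9 = 0.8599/2.429 = 0.3540.
φ₁ = arccos(0.3540) ≈ 69.3°.

69.3°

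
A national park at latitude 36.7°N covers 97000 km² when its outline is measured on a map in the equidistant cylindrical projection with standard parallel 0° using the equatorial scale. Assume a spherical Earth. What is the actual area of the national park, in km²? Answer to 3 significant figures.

77800 km²

For the equirectangular projection with φ₀ = 0 (plate carrée), h = 1 along meridians and k = sec φ along parallels.
Areal scale = h·k = 1 × sec φ; at 36.7°, h = 1.000, k = 1.247, so h·k = 1.247.
True area = apparent / (areal scale) = 97000 / 1.247 ≈ 77800 km².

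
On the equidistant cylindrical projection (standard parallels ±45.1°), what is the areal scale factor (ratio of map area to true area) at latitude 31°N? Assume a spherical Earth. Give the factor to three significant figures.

The equidistant cylindrical projection with φ₀ = 45.1° has h = 1 (meridians true) and k = cos φ₀ / cos φ along parallels.
Areal scale = h·k = 1 × cos φ₀ / cos φ; at 31°, h = 1.000, k = 0.8235, so h·k = 0.8235.

0.823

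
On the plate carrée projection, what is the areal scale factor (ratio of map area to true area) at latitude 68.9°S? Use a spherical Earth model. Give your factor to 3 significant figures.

2.78

In the plate carrée (x = Rλ, y = Rφ), meridians are true-scale (h = 1) and parallels are stretched by k = sec φ.
Areal scale = h·k = 1 × sec φ; at 68.9°, h = 1.000, k = 2.778, so h·k = 2.778.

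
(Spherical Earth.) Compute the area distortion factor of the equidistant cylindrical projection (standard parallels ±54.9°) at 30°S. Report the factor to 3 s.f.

The equidistant cylindrical projection with φ₀ = 54.9° has h = 1 (meridians true) and k = cos φ₀ / cos φ along parallels.
Areal scale = h·k = 1 × cos φ₀ / cos φ; at 30°, h = 1.000, k = 0.6640, so h·k = 0.6640.

0.664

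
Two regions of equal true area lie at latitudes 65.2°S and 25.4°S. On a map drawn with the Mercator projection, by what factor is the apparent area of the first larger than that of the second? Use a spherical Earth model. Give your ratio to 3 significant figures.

4.64

Mercator areal scale is sec²φ.
At 65.2°: sec²(65.2°) = 1/0.4195² = 5.684.
At 25.4°: sec²(25.4°) = 1/0.9033² = 1.225.
Ratio = 5.684/1.225 = cos²(25.4°)/cos²(65.2°) ≈ 4.64.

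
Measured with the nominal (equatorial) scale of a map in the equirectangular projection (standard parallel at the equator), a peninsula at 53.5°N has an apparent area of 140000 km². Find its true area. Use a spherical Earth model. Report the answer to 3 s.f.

83300 km²

For the equirectangular projection with φ₀ = 0 (plate carrée), h = 1 along meridians and k = sec φ along parallels.
Areal scale = h·k = 1 × sec φ; at 53.5°, h = 1.000, k = 1.681, so h·k = 1.681.
True area = apparent / (areal scale) = 140000 / 1.681 ≈ 83300 km².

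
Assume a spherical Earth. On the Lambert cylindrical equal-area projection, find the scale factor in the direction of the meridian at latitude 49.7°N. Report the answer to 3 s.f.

0.647

The Lambert cylindrical equal-area projection is the cylindrical equal-area projection with its standard parallel at the equator (φ₀ = 0). A cylindrical equal-area projection with standard parallel φ₀ has meridian scale h = cos φ / cos φ₀ and parallel scale k = cos φ₀ / cos φ (so areas are preserved, h·k = 1).
h = cos 49.7° / cos 0° = 0.6468/1.000 = 0.6468.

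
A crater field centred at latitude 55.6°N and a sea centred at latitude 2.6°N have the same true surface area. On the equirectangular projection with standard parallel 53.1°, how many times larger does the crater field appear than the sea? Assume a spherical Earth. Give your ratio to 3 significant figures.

The equidistant cylindrical projection with φ₀ = 53.1° has h = 1 (meridians true) and k = cos φ₀ / cos φ along parallels.
Areal scale at 55.6°: h·k = 1.000 × 1.063 = 1.063.
Areal scale at 2.6°: h·k = 1.000 × 0.6010 = 0.6010.
Ratio = 1.063/0.6010 ≈ 1.77.

1.77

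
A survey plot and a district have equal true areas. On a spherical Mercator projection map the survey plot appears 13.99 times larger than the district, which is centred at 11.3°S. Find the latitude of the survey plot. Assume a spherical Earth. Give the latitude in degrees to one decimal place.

74.8°

Mercator areal scale is sec²φ, so apparent-area ratio = sec²φ₁ / sec²φ₂ = cos²φ₂ / cos²φ₁.
cos²φ₂ / cos²φ₁ = 13.99  ⇒  cos φ₁ = cos 11.3° / √13.99 = 0.9806/3.740 = 0.2622.
φ₁ = arccos(0.2622) ≈ 74.8°.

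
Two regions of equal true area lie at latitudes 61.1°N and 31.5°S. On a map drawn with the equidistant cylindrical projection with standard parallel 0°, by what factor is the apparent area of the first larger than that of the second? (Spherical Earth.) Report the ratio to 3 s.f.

1.76

Plate carrée maps x = Rλ, y = Rφ. The meridian scale is h = 1 and the parallel scale is k = 1/cos φ = sec φ.
Areal scale at 61.1°: h·k = 1.000 × 2.069 = 2.069.
Areal scale at 31.5°: h·k = 1.000 × 1.173 = 1.173.
Ratio = 2.069/1.173 ≈ 1.76.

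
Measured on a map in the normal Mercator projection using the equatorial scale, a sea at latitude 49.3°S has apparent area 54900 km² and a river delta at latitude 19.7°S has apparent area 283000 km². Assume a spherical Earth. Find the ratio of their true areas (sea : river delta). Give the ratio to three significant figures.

0.0931

Since Mercator area scale is 1/cos²φ, the true area equals the apparent area multiplied by cos²φ.
True area of sea: 54900 × cos²(49.3°) = 54900 × 0.4252 = 23350 km².
True area of river delta: 283000 × cos²(19.7°) = 283000 × 0.8864 = 250800 km².
Ratio = 23350 / 250800 ≈ 0.0931.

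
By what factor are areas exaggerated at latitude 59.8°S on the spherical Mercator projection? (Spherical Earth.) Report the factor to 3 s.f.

3.95

Mercator is conformal, so the point scale is isotropic: h = k = sec φ = 1/cos φ.
Areal scale = k² = sec²φ = 1/cos²(59.8°) = 1/0.5030² = 3.952.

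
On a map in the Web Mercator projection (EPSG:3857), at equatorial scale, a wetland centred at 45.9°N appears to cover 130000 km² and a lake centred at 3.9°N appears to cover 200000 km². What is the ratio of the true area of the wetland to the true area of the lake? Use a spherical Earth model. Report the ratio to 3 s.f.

0.316

Mercator's areal exaggeration is sec²φ; hence true area = (apparent area) · cos²φ.
True area of wetland: 130000 × cos²(45.9°) = 130000 × 0.4843 = 62960 km².
True area of lake: 200000 × cos²(3.9°) = 200000 × 0.9954 = 199100 km².
Ratio = 62960 / 199100 ≈ 0.316.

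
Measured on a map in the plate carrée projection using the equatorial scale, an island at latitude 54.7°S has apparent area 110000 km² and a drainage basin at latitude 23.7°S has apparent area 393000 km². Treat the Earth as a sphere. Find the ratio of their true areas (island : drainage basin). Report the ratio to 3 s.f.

0.177

On the plate carrée, areal scale = h·k = 1 × sec φ, so true area = apparent × cos φ.
True area of island: 110000 × cos(54.7°) = 110000 × 0.5779 = 63560 km².
True area of drainage basin: 393000 × cos(23.7°) = 393000 × 0.9157 = 359900 km².
Ratio = 63560 / 359900 ≈ 0.177.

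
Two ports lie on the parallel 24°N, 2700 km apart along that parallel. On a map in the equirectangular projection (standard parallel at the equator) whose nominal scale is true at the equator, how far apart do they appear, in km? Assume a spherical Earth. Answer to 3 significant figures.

Plate carrée maps x = Rλ, y = Rφ. The meridian scale is h = 1 and the parallel scale is k = 1/cos φ = sec φ.
Along the parallel, k = sec 24° = 1/0.9135 = 1.095.
Map distance = 2700 × 1.095 ≈ 2960 km.

2960 km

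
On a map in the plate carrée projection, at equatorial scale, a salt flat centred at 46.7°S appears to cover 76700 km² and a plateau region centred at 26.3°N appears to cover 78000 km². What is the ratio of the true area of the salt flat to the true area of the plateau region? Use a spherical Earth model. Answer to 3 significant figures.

0.752

Plate carrée has h = 1 and k = sec φ, giving areal scale sec φ; true area = (apparent area) · cos φ.
True area of salt flat: 76700 × cos(46.7°) = 76700 × 0.6858 = 52600 km².
True area of plateau region: 78000 × cos(26.3°) = 78000 × 0.8965 = 69930 km².
Ratio = 52600 / 69930 ≈ 0.752.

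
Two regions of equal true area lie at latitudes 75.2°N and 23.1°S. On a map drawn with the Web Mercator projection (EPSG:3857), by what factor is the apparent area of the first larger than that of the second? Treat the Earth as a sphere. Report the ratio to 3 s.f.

13.0

Mercator is conformal with k = sec φ, so areal scale = k² = sec²φ.
At 75.2°: sec²(75.2°) = 1/0.2554² = 15.33.
At 23.1°: sec²(23.1°) = 1/0.9198² = 1.182.
Ratio = 15.33/1.182 = cos²(23.1°)/cos²(75.2°) ≈ 13.0.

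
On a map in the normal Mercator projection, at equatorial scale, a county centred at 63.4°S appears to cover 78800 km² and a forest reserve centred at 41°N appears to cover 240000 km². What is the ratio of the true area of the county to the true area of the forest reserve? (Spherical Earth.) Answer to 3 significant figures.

On Mercator the areal scale is sec²φ, so true area = apparent × cos²φ.
True area of county: 78800 × cos²(63.4°) = 78800 × 0.2005 = 15800 km².
True area of forest reserve: 240000 × cos²(41°) = 240000 × 0.5696 = 136700 km².
Ratio = 15800 / 136700 ≈ 0.116.

0.116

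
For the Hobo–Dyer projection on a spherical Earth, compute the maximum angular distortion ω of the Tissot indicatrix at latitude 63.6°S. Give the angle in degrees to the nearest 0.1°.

62.9°

Hobo–Dyer is a cylindrical equal-area projection with standard parallels at ±37.5°. For cylindrical equal-area with standard parallel φ₀, h = cos φ / cos φ₀ and k = cos φ₀ / cos φ, so h·k = 1.
At 63.6°: h = 0.5605, k = 1.784; principal scales a = 1.784, b = 0.5605.
sin(ω/2) = (a − b)/(a + b) = 1.224/2.345 = 0.5219, so ω = 2 arcsin(0.5219) ≈ 62.9°.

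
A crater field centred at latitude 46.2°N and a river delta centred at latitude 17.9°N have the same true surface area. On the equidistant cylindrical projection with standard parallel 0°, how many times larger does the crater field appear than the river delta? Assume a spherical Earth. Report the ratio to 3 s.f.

Plate carrée maps x = Rλ, y = Rφ. The meridian scale is h = 1 and the parallel scale is k = 1/cos φ = sec φ.
Areal scale at 46.2°: h·k = 1.000 × 1.445 = 1.445.
Areal scale at 17.9°: h·k = 1.000 × 1.051 = 1.051.
Ratio = 1.445/1.051 ≈ 1.37.

1.37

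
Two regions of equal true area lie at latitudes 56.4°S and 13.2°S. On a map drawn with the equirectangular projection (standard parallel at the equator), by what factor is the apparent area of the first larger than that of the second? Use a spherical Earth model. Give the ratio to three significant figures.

In the plate carrée (x = Rλ, y = Rφ), meridians are true-scale (h = 1) and parallels are stretched by k = sec φ.
Areal scale at 56.4°: h·k = 1.000 × 1.807 = 1.807.
Areal scale at 13.2°: h·k = 1.000 × 1.027 = 1.027.
Ratio = 1.807/1.027 ≈ 1.76.

1.76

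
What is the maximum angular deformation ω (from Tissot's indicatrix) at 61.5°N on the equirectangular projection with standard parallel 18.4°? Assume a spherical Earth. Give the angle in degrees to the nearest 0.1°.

38.6°

The equidistant cylindrical projection with φ₀ = 18.4° has h = 1 (meridians true) and k = cos φ₀ / cos φ along parallels.
At 61.5°: h = 1.000, k = 1.989; principal scales a = 1.989, b = 1.000.
sin(ω/2) = (a − b)/(a + b) = 0.9886/2.989 = 0.3308, so ω = 2 arcsin(0.3308) ≈ 38.6°.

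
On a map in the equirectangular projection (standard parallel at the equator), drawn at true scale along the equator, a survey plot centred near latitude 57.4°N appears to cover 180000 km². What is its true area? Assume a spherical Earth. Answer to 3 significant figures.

97000 km²

In the plate carrée (x = Rλ, y = Rφ), meridians are true-scale (h = 1) and parallels are stretched by k = sec φ.
Areal scale = h·k = 1 × sec φ; at 57.4°, h = 1.000, k = 1.856, so h·k = 1.856.
True area = apparent / (areal scale) = 180000 / 1.856 ≈ 97000 km².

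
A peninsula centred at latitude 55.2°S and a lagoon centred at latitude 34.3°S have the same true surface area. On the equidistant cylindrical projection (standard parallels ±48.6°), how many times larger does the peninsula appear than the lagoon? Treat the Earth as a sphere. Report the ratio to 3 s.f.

The equidistant cylindrical projection with φ₀ = 48.6° has h = 1 (meridians true) and k = cos φ₀ / cos φ along parallels.
Areal scale at 55.2°: h·k = 1.000 × 1.159 = 1.159.
Areal scale at 34.3°: h·k = 1.000 × 0.8005 = 0.8005.
Ratio = 1.159/0.8005 ≈ 1.45.

1.45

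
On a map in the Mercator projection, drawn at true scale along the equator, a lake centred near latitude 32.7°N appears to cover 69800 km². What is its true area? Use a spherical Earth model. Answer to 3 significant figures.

49400 km²

For Mercator, h = k = sec φ (a conformal cylindrical projection has a single point scale, 1/cos φ).
Areal scale = k² = sec²φ = 1/cos²(32.7°) = 1/0.8415² = 1.412.
True area = apparent / (areal scale) = 69800 / 1.412 ≈ 49400 km².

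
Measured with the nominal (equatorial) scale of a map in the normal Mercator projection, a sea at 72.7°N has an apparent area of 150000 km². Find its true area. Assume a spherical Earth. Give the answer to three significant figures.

Mercator is conformal, so the point scale is isotropic: h = k = sec φ = 1/cos φ.
Areal scale = k² = sec²φ = 1/cos²(72.7°) = 1/0.2974² = 11.31.
True area = apparent / (areal scale) = 150000 / 11.31 ≈ 13300 km².

13300 km²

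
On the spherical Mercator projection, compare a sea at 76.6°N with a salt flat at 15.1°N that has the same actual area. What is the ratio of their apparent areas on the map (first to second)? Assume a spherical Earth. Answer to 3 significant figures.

Mercator areal scale is sec²φ.
At 76.6°: sec²(76.6°) = 1/0.2317² = 18.62.
At 15.1°: sec²(15.1°) = 1/0.9655² = 1.073.
Ratio = 18.62/1.073 = cos²(15.1°)/cos²(76.6°) ≈ 17.4.

17.4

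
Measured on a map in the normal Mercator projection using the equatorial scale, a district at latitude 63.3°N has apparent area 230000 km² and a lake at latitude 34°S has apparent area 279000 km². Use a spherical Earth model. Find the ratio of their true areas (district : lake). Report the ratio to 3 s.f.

0.242

On Mercator the areal scale is sec²φ, so true area = apparent × cos²φ.
True area of district: 230000 × cos²(63.3°) = 230000 × 0.2019 = 46430 km².
True area of lake: 279000 × cos²(34°) = 279000 × 0.6873 = 191800 km².
Ratio = 46430 / 191800 ≈ 0.242.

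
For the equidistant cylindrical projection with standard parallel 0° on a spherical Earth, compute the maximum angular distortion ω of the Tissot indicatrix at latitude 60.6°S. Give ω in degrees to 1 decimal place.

39.9°

Plate carrée maps x = Rλ, y = Rφ. The meridian scale is h = 1 and the parallel scale is k = 1/cos φ = sec φ.
At 60.6°: h = 1.000, k = 2.037; principal scales a = 2.037, b = 1.000.
sin(ω/2) = (a − b)/(a + b) = 1.037/3.037 = 0.3415, so ω = 2 arcsin(0.3415) ≈ 39.9°.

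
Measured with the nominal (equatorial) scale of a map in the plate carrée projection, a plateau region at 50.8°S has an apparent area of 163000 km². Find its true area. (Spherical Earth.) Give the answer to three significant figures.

103000 km²

For the equirectangular projection with φ₀ = 0 (plate carrée), h = 1 along meridians and k = sec φ along parallels.
Areal scale = h·k = 1 × sec φ; at 50.8°, h = 1.000, k = 1.582, so h·k = 1.582.
True area = apparent / (areal scale) = 163000 / 1.582 ≈ 103000 km².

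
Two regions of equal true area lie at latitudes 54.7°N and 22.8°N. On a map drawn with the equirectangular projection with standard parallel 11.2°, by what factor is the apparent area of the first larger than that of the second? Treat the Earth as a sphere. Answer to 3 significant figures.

In the equirectangular projection with standard parallel φ₀ = 11.2° (x = Rλ cos φ₀, y = Rφ), meridians are true-scale (h = 1) and the parallel scale is k = cos φ₀ / cos φ.
Areal scale at 54.7°: h·k = 1.000 × 1.698 = 1.698.
Areal scale at 22.8°: h·k = 1.000 × 1.064 = 1.064.
Ratio = 1.698/1.064 ≈ 1.60.

1.60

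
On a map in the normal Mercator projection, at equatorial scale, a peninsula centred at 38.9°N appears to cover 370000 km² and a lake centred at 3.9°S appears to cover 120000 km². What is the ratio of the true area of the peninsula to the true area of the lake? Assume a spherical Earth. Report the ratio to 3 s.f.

Since Mercator area scale is 1/cos²φ, the true area equals the apparent area multiplied by cos²φ.
True area of peninsula: 370000 × cos²(38.9°) = 370000 × 0.6057 = 224100 km².
True area of lake: 120000 × cos²(3.9°) = 120000 × 0.9954 = 119400 km².
Ratio = 224100 / 119400 ≈ 1.88.

1.88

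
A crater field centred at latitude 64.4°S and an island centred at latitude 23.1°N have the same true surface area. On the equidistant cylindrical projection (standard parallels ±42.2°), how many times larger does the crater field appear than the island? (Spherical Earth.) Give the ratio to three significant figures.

2.13

With standard parallel φ₀ = 42.2°, the equirectangular projection gives x = Rλ cos φ₀, y = Rφ, so h = 1 and k = cos 42.2° / cos φ.
Areal scale at 64.4°: h·k = 1.000 × 1.714 = 1.714.
Areal scale at 23.1°: h·k = 1.000 × 0.8054 = 0.8054.
Ratio = 1.714/0.8054 ≈ 2.13.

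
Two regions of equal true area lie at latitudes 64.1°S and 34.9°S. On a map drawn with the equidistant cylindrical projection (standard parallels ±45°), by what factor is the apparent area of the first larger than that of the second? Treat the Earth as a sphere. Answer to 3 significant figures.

1.88

In the equirectangular projection with standard parallel φ₀ = 45° (x = Rλ cos φ₀, y = Rφ), meridians are true-scale (h = 1) and the parallel scale is k = cos φ₀ / cos φ.
Areal scale at 64.1°: h·k = 1.000 × 1.619 = 1.619.
Areal scale at 34.9°: h·k = 1.000 × 0.8622 = 0.8622.
Ratio = 1.619/0.8622 ≈ 1.88.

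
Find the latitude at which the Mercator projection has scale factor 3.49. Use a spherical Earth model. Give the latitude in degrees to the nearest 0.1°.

Mercator scale is k = sec φ = 1/cos φ.
1/cos φ = 3.49  ⇒  cos φ = 0.2865  ⇒  φ = arccos(0.2865) ≈ 73.3°.

73.3°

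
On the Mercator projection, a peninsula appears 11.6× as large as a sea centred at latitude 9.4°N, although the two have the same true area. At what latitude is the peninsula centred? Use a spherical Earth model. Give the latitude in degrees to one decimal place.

On Mercator, (apparent₁)/(apparent₂) = sec²φ₁ / sec²φ₂ when true areas are equal.
cos²φ₂ / cos²φ₁ = 11.6  ⇒  cos φ₁ = cos 9.4° / √11.6 = 0.9866/3.406 = 0.2897.
φ₁ = arccos(0.2897) ≈ 73.2°.

73.2°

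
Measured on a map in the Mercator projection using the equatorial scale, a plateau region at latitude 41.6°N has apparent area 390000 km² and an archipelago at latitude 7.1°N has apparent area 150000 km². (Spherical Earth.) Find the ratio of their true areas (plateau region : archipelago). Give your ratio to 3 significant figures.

1.48

On Mercator the areal scale is sec²φ, so true area = apparent × cos²φ.
True area of plateau region: 390000 × cos²(41.6°) = 390000 × 0.5592 = 218100 km².
True area of archipelago: 150000 × cos²(7.1°) = 150000 × 0.9847 = 147700 km².
Ratio = 218100 / 147700 ≈ 1.48.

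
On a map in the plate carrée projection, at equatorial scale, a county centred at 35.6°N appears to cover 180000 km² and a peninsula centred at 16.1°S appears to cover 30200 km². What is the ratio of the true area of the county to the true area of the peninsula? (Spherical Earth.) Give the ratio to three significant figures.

On the plate carrée, areal scale = h·k = 1 × sec φ, so true area = apparent × cos φ.
True area of county: 180000 × cos(35.6°) = 180000 × 0.8131 = 146400 km².
True area of peninsula: 30200 × cos(16.1°) = 30200 × 0.9608 = 29020 km².
Ratio = 146400 / 29020 ≈ 5.04.

5.04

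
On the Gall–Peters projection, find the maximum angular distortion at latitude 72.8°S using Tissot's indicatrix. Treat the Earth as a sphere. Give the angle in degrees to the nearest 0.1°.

89.2°

The Gall–Peters projection is cylindrical equal-area with φ₀ = 45°. Cylindrical equal-area (φ₀ = 45°): h = cos φ / cos 45° along meridians, k = cos 45° / cos φ along parallels; h·k = 1.
At 72.8°: h = 0.4182, k = 2.391; principal scales a = 2.391, b = 0.4182.
sin(ω/2) = (a − b)/(a + b) = 1.973/2.809 = 0.7023, so ω = 2 arcsin(0.7023) ≈ 89.2°.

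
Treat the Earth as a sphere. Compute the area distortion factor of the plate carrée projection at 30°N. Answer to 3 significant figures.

Plate carrée maps x = Rλ, y = Rφ. The meridian scale is h = 1 and the parallel scale is k = 1/cos φ = sec φ.
Areal scale = h·k = 1 × sec φ; at 30°, h = 1.000, k = 1.155, so h·k = 1.155.

1.15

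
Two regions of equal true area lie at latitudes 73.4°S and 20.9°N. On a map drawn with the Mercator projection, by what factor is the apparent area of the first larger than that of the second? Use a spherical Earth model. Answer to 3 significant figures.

On Mercator, area is exaggerated by sec²φ = 1/cos²φ.
At 73.4°: sec²(73.4°) = 1/0.2857² = 12.25.
At 20.9°: sec²(20.9°) = 1/0.9342² = 1.146.
Ratio = 12.25/1.146 = cos²(20.9°)/cos²(73.4°) ≈ 10.7.

10.7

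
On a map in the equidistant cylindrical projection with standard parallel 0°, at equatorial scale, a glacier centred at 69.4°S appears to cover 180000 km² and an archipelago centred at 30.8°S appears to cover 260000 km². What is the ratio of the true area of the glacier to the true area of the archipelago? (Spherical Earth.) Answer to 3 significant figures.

Plate carrée has h = 1 and k = sec φ, giving areal scale sec φ; true area = (apparent area) · cos φ.
True area of glacier: 180000 × cos(69.4°) = 180000 × 0.3518 = 63330 km².
True area of archipelago: 260000 × cos(30.8°) = 260000 × 0.8590 = 223300 km².
Ratio = 63330 / 223300 ≈ 0.284.

0.284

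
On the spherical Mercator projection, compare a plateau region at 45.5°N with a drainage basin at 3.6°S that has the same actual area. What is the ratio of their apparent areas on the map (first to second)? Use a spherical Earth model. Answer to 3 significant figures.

2.03

On Mercator, area is exaggerated by sec²φ = 1/cos²φ.
At 45.5°: sec²(45.5°) = 1/0.7009² = 2.036.
At 3.6°: sec²(3.6°) = 1/0.9980² = 1.004.
Ratio = 2.036/1.004 = cos²(3.6°)/cos²(45.5°) ≈ 2.03.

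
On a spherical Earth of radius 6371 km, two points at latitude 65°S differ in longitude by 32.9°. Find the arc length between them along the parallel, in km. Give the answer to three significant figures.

Arc length along a parallel = R cos φ · Δλ (with Δλ in radians).
= 6371 × cos 65° × (32.9° × π/180) = 6371 × 0.4226 × 0.5742 ≈ 1550 km.

1550 km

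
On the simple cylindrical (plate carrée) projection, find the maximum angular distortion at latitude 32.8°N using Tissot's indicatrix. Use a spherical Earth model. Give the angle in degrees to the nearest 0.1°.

Plate carrée maps x = Rλ, y = Rφ. The meridian scale is h = 1 and the parallel scale is k = 1/cos φ = sec φ.
At 32.8°: h = 1.000, k = 1.190; principal scales a = 1.190, b = 1.000.
sin(ω/2) = (a − b)/(a + b) = 0.1897/2.190 = 0.08662, so ω = 2 arcsin(0.08662) ≈ 9.9°.

9.9°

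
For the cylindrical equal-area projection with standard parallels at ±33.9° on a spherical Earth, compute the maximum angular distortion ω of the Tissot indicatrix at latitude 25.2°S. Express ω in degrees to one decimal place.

9.9°

For cylindrical equal-area with standard parallel φ₀, h = cos φ / cos φ₀ and k = cos φ₀ / cos φ, so h·k = 1.
At 25.2°: h = 1.090, k = 0.9173; principal scales a = 1.090, b = 0.9173.
sin(ω/2) = (a − b)/(a + b) = 0.1728/2.007 = 0.08609, so ω = 2 arcsin(0.08609) ≈ 9.9°.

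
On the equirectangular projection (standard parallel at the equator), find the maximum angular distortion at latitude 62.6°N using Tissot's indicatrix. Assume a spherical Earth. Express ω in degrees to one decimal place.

In the plate carrée (x = Rλ, y = Rφ), meridians are true-scale (h = 1) and parallels are stretched by k = sec φ.
At 62.6°: h = 1.000, k = 2.173; principal scales a = 2.173, b = 1.000.
sin(ω/2) = (a − b)/(a + b) = 1.173/3.173 = 0.3697, so ω = 2 arcsin(0.3697) ≈ 43.4°.

43.4°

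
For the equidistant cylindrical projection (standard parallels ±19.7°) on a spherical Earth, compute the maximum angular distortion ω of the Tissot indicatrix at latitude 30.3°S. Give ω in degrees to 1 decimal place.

5.0°

The equidistant cylindrical projection with φ₀ = 19.7° has h = 1 (meridians true) and k = cos φ₀ / cos φ along parallels.
At 30.3°: h = 1.000, k = 1.090; principal scales a = 1.090, b = 1.000.
sin(ω/2) = (a − b)/(a + b) = 0.09043/2.090 = 0.04326, so ω = 2 arcsin(0.04326) ≈ 5.0°.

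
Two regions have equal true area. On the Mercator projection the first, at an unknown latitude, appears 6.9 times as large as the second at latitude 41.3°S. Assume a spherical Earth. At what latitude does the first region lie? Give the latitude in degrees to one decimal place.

73.4°

On Mercator, (apparent₁)/(apparent₂) = sec²φ₁ / sec²φ₂ when true areas are equal.
cos²φ₂ / cos²φ₁ = 6.9  ⇒  cos φ₁ = cos 41.3° / √6.9 = 0.7513/2.627 = 0.2860.
φ₁ = arccos(0.2860) ≈ 73.4°.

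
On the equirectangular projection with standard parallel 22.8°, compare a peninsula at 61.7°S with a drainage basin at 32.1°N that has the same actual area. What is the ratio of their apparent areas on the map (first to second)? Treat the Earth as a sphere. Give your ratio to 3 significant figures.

1.79

With standard parallel φ₀ = 22.8°, the equirectangular projection gives x = Rλ cos φ₀, y = Rφ, so h = 1 and k = cos 22.8° / cos φ.
Areal scale at 61.7°: h·k = 1.000 × 1.944 = 1.944.
Areal scale at 32.1°: h·k = 1.000 × 1.088 = 1.088.
Ratio = 1.944/1.088 ≈ 1.79.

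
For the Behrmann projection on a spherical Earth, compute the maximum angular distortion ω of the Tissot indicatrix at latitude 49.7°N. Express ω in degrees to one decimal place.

Behrmann is a cylindrical equal-area projection with standard parallels at ±30°. For cylindrical equal-area with standard parallel φ₀, h = cos φ / cos φ₀ and k = cos φ₀ / cos φ, so h·k = 1.
At 49.7°: h = 0.7468, k = 1.339; principal scales a = 1.339, b = 0.7468.
sin(ω/2) = (a − b)/(a + b) = 0.5921/2.086 = 0.2839, so ω = 2 arcsin(0.2839) ≈ 33.0°.

33.0°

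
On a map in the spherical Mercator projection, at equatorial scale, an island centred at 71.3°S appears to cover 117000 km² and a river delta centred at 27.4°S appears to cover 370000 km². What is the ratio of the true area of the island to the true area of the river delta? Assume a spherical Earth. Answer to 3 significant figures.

Since Mercator area scale is 1/cos²φ, the true area equals the apparent area multiplied by cos²φ.
True area of island: 117000 × cos²(71.3°) = 117000 × 0.1028 = 12030 km².
True area of river delta: 370000 × cos²(27.4°) = 370000 × 0.7882 = 291600 km².
Ratio = 12030 / 291600 ≈ 0.0412.

0.0412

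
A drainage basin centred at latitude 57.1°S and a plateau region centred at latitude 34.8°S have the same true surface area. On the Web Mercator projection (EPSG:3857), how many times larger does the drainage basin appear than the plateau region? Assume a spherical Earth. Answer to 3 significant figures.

2.29

On Mercator, area is exaggerated by sec²φ = 1/cos²φ.
At 57.1°: sec²(57.1°) = 1/0.5432² = 3.389.
At 34.8°: sec²(34.8°) = 1/0.8211² = 1.483.
Ratio = 3.389/1.483 = cos²(34.8°)/cos²(57.1°) ≈ 2.29.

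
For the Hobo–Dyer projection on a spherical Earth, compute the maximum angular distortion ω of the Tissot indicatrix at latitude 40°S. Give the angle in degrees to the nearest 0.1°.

4.0°

The Hobo–Dyer projection is cylindrical equal-area with φ₀ = 37.5°. A cylindrical equal-area projection with standard parallel φ₀ has meridian scale h = cos φ / cos φ₀ and parallel scale k = cos φ₀ / cos φ (so areas are preserved, h·k = 1).
At 40°: h = 0.9656, k = 1.036; principal scales a = 1.036, b = 0.9656.
sin(ω/2) = (a − b)/(a + b) = 0.07007/2.001 = 0.03501, so ω = 2 arcsin(0.03501) ≈ 4.0°.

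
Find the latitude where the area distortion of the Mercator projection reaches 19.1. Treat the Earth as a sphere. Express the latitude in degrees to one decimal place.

76.8°

Mercator areal scale is sec²φ.
sec²φ = 19.1  ⇒  cos²φ = 0.05236  ⇒  cos φ = 0.2288.
φ = arccos(0.2288) ≈ 76.8°.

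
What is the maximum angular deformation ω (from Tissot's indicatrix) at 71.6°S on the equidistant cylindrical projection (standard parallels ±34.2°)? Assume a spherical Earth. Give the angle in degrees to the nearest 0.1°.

53.2°

With standard parallel φ₀ = 34.2°, the equirectangular projection gives x = Rλ cos φ₀, y = Rφ, so h = 1 and k = cos 34.2° / cos φ.
At 71.6°: h = 1.000, k = 2.620; principal scales a = 2.620, b = 1.000.
sin(ω/2) = (a − b)/(a + b) = 1.620/3.620 = 0.4476, so ω = 2 arcsin(0.4476) ≈ 53.2°.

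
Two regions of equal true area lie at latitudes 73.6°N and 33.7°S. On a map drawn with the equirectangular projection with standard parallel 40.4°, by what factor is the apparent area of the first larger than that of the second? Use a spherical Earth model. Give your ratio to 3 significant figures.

2.95

With standard parallel φ₀ = 40.4°, the equirectangular projection gives x = Rλ cos φ₀, y = Rφ, so h = 1 and k = cos 40.4° / cos φ.
Areal scale at 73.6°: h·k = 1.000 × 2.697 = 2.697.
Areal scale at 33.7°: h·k = 1.000 × 0.9154 = 0.9154.
Ratio = 2.697/0.9154 ≈ 2.95.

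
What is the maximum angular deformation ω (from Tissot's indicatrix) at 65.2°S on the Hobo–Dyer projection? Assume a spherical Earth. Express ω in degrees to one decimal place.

The Hobo–Dyer projection is cylindrical equal-area with φ₀ = 37.5°. For cylindrical equal-area with standard parallel φ₀, h = cos φ / cos φ₀ and k = cos φ₀ / cos φ, so h·k = 1.
At 65.2°: h = 0.5287, k = 1.891; principal scales a = 1.891, b = 0.5287.
sin(ω/2) = (a − b)/(a + b) = 1.363/2.420 = 0.5631, so ω = 2 arcsin(0.5631) ≈ 68.5°.

68.5°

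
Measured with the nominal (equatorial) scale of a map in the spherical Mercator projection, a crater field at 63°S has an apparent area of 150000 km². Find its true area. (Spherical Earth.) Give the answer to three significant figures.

30900 km²

The Mercator projection is conformal; its linear scale factor is the same in every direction and equals sec φ = 1/cos φ.
Areal scale = k² = sec²φ = 1/cos²(63°) = 1/0.4540² = 4.852.
True area = apparent / (areal scale) = 150000 / 4.852 ≈ 30900 km².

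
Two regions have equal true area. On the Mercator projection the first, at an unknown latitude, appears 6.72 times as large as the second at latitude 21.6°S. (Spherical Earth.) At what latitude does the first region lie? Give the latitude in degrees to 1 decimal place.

Mercator areal scale is sec²φ, so apparent-area ratio = sec²φ₁ / sec²φ₂ = cos²φ₂ / cos²φ₁.
cos²φ₂ / cos²φ₁ = 6.72  ⇒  cos φ₁ = cos 21.6° / √6.72 = 0.9298/2.592 = 0.3587.
φ₁ = arccos(0.3587) ≈ 69.0°.

69.0°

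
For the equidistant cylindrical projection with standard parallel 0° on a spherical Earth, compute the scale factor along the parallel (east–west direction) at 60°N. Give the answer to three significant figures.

2.00

For the equirectangular projection with φ₀ = 0 (plate carrée), h = 1 along meridians and k = sec φ along parallels.
k = 1/cos 60° = 1/0.5000 = 2.000.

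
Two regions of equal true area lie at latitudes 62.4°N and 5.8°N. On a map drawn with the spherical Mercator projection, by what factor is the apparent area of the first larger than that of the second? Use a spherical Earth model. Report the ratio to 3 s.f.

On Mercator, area is exaggerated by sec²φ = 1/cos²φ.
At 62.4°: sec²(62.4°) = 1/0.4633² = 4.659.
At 5.8°: sec²(5.8°) = 1/0.9949² = 1.010.
Ratio = 4.659/1.010 = cos²(5.8°)/cos²(62.4°) ≈ 4.61.

4.61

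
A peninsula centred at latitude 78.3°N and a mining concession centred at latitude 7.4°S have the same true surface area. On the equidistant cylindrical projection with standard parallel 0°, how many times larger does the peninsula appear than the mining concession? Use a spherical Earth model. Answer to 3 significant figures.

Plate carrée maps x = Rλ, y = Rφ. The meridian scale is h = 1 and the parallel scale is k = 1/cos φ = sec φ.
Areal scale at 78.3°: h·k = 1.000 × 4.931 = 4.931.
Areal scale at 7.4°: h·k = 1.000 × 1.008 = 1.008.
Ratio = 4.931/1.008 ≈ 4.89.

4.89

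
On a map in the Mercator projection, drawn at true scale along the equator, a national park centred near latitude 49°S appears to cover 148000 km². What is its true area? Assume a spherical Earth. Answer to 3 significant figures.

63700 km²

Mercator is conformal, so the point scale is isotropic: h = k = sec φ = 1/cos φ.
Areal scale = k² = sec²φ = 1/cos²(49°) = 1/0.6561² = 2.323.
True area = apparent / (areal scale) = 148000 / 2.323 ≈ 63700 km².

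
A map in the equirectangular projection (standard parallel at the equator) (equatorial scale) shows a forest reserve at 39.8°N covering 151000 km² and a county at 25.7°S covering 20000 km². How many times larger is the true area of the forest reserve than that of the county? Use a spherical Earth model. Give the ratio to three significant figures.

On the plate carrée, areal scale = h·k = 1 × sec φ, so true area = apparent × cos φ.
True area of forest reserve: 151000 × cos(39.8°) = 151000 × 0.7683 = 116000 km².
True area of county: 20000 × cos(25.7°) = 20000 × 0.9011 = 18020 km².
Ratio = 116000 / 18020 ≈ 6.44.

6.44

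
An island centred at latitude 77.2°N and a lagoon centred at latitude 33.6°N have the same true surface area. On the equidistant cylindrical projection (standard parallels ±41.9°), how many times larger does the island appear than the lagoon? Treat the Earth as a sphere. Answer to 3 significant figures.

3.76

In the equirectangular projection with standard parallel φ₀ = 41.9° (x = Rλ cos φ₀, y = Rφ), meridians are true-scale (h = 1) and the parallel scale is k = cos φ₀ / cos φ.
Areal scale at 77.2°: h·k = 1.000 × 3.360 = 3.360.
Areal scale at 33.6°: h·k = 1.000 × 0.8936 = 0.8936.
Ratio = 3.360/0.8936 ≈ 3.76.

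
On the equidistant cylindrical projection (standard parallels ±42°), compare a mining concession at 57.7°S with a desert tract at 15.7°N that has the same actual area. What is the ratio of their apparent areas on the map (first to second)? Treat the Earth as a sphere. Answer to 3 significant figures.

The equidistant cylindrical projection with φ₀ = 42° has h = 1 (meridians true) and k = cos φ₀ / cos φ along parallels.
Areal scale at 57.7°: h·k = 1.000 × 1.391 = 1.391.
Areal scale at 15.7°: h·k = 1.000 × 0.7719 = 0.7719.
Ratio = 1.391/0.7719 ≈ 1.80.

1.80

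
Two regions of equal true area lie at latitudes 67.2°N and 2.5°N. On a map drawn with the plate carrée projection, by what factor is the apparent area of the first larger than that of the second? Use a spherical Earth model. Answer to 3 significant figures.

2.58

For the equirectangular projection with φ₀ = 0 (plate carrée), h = 1 along meridians and k = sec φ along parallels.
Areal scale at 67.2°: h·k = 1.000 × 2.581 = 2.581.
Areal scale at 2.5°: h·k = 1.000 × 1.001 = 1.001.
Ratio = 2.581/1.001 ≈ 2.58.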